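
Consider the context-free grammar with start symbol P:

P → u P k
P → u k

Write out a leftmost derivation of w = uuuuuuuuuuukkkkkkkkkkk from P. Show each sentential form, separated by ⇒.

P ⇒ uPk ⇒ uuPkk ⇒ uuuPkkk ⇒ uuuuPkkkk ⇒ uuuuuPkkkkk ⇒ uuuuuuPkkkkkk ⇒ uuuuuuuPkkkkkkk ⇒ uuuuuuuuPkkkkkkkk ⇒ uuuuuuuuuPkkkkkkkkk ⇒ uuuuuuuuuuPkkkkkkkkkk ⇒ uuuuuuuuuuukkkkkkkkkkk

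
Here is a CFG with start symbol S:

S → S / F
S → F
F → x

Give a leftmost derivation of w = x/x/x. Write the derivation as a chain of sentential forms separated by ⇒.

S ⇒ S/F ⇒ S/F/F ⇒ F/F/F ⇒ x/F/F ⇒ x/x/F ⇒ x/x/x

S ⇒ S/F   [S → S / F]
S/F ⇒ S/F/F   [S → S / F]
S/F/F ⇒ F/F/F   [S → F]
F/F/F ⇒ x/F/F   [F → x]
x/F/F ⇒ x/x/F   [F → x]
x/x/F ⇒ x/x/x   [F → x]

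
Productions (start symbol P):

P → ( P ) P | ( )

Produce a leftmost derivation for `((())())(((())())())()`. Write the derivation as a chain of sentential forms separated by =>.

P => (P)P   [P → ( P ) P]
(P)P => ((P)P)P   [P → ( P ) P]
((P)P)P => ((())P)P   [P → ( )]
((())P)P => ((())())P   [P → ( )]
((())())P => ((())())(P)P   [P → ( P ) P]
((())())(P)P => ((())())((P)P)P   [P → ( P ) P]
((())())((P)P)P => ((())())(((P)P)P)P   [P → ( P ) P]
((())())(((P)P)P)P => ((())())(((())P)P)P   [P → ( )]
((())())(((())P)P)P => ((())())(((())())P)P   [P → ( )]
((())())(((())())P)P => ((())())(((())())())P   [P → ( )]
((())())(((())())())P => ((())())(((())())())()   [P → ( )]

P => (P)P => ((P)P)P => ((())P)P => ((())())P => ((())())(P)P => ((())())((P)P)P => ((())())(((P)P)P)P => ((())())(((())P)P)P => ((())())(((())())P)P => ((())())(((())())())P => ((())())(((())())())()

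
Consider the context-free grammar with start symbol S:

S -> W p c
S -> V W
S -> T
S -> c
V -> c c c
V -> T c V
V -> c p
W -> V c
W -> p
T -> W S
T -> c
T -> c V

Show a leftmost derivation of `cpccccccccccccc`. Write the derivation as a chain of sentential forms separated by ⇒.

S ⇒ VW ⇒ TcVW ⇒ WScVW ⇒ VcScVW ⇒ cpcScVW ⇒ cpcTcVW ⇒ cpccVcVW ⇒ cpccccccVW ⇒ cpcccccccccW ⇒ cpcccccccccVc ⇒ cpccccccccccccc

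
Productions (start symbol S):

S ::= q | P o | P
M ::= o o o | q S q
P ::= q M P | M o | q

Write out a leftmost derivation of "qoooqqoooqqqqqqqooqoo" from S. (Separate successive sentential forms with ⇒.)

S ⇒ Po ⇒ qMPo ⇒ qoooPo ⇒ qoooMoo ⇒ qoooqSqoo ⇒ qoooqPoqoo ⇒ qoooqqMPoqoo ⇒ qoooqqoooPoqoo ⇒ qoooqqoooqMPoqoo ⇒ qoooqqoooqqSqPoqoo ⇒ qoooqqoooqqqqPoqoo ⇒ qoooqqoooqqqqMooqoo ⇒ qoooqqoooqqqqqSqooqoo ⇒ qoooqqoooqqqqqqqooqoo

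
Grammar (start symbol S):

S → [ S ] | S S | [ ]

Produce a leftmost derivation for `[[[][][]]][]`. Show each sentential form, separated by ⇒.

S ⇒ SS   [S → S S]
SS ⇒ [S]S   [S → [ S ]]
[S]S ⇒ [[S]]S   [S → [ S ]]
[[S]]S ⇒ [[SS]]S   [S → S S]
[[SS]]S ⇒ [[SSS]]S   [S → S S]
[[SSS]]S ⇒ [[[]SS]]S   [S → [ ]]
[[[]SS]]S ⇒ [[[][]S]]S   [S → [ ]]
[[[][]S]]S ⇒ [[[][][]]]S   [S → [ ]]
[[[][][]]]S ⇒ [[[][][]]][]   [S → [ ]]

S ⇒ SS ⇒ [S]S ⇒ [[S]]S ⇒ [[SS]]S ⇒ [[SSS]]S ⇒ [[[]SS]]S ⇒ [[[][]S]]S ⇒ [[[][][]]]S ⇒ [[[][][]]][]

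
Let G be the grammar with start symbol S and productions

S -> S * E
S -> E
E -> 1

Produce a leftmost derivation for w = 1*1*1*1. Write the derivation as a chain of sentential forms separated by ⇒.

S ⇒ S*E ⇒ S*E*E ⇒ S*E*E*E ⇒ E*E*E*E ⇒ 1*E*E*E ⇒ 1*1*E*E ⇒ 1*1*1*E ⇒ 1*1*1*1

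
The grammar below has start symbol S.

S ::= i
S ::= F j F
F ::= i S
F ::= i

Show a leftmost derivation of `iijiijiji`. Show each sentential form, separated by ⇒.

S ⇒ FjF ⇒ iSjF ⇒ iFjFjF ⇒ iijFjF ⇒ iijiSjF ⇒ iijiFjFjF ⇒ iijiijFjF ⇒ iijiijijF ⇒ iijiijiji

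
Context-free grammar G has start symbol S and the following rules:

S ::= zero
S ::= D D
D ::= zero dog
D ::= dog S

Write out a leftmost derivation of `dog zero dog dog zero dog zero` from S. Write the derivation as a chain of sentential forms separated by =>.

S => D D => dog S D => dog D D D => dog zero dog D D => dog zero dog dog S D => dog zero dog dog zero D => dog zero dog dog zero dog S => dog zero dog dog zero dog zero

S => D D   [S ::= D D]
D D => dog S D   [D ::= dog S]
dog S D => dog D D D   [S ::= D D]
dog D D D => dog zero dog D D   [D ::= zero dog]
dog zero dog D D => dog zero dog dog S D   [D ::= dog S]
dog zero dog dog S D => dog zero dog dog zero D   [S ::= zero]
dog zero dog dog zero D => dog zero dog dog zero dog S   [D ::= dog S]
dog zero dog dog zero dog S => dog zero dog dog zero dog zero   [S ::= zero]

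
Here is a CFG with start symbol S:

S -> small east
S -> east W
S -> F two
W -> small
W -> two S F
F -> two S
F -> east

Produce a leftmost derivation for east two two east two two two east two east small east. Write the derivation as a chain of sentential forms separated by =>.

S => east W   [S -> east W]
east W => east two S F   [W -> two S F]
east two S F => east two F two F   [S -> F two]
east two F two F => east two two S two F   [F -> two S]
east two two S two F => east two two F two two F   [S -> F two]
east two two F two two F => east two two east two two F   [F -> east]
east two two east two two F => east two two east two two two S   [F -> two S]
east two two east two two two S => east two two east two two two east W   [S -> east W]
east two two east two two two east W => east two two east two two two east two S F   [W -> two S F]
east two two east two two two east two S F => east two two east two two two east two east W F   [S -> east W]
east two two east two two two east two east W F => east two two east two two two east two east small F   [W -> small]
east two two east two two two east two east small F => east two two east two two two east two east small east   [F -> east]

S => east W => east two S F => east two F two F => east two two S two F => east two two F two two F => east two two east two two F => east two two east two two two S => east two two east two two two east W => east two two east two two two east two S F => east two two east two two two east two east W F => east two two east two two two east two east small F => east two two east two two two east two east small east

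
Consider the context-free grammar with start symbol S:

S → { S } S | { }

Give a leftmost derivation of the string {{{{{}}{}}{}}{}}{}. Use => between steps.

S => {S}S => {{S}S}S => {{{S}S}S}S => {{{{S}S}S}S}S => {{{{{}}S}S}S}S => {{{{{}}{}}S}S}S => {{{{{}}{}}{}}S}S => {{{{{}}{}}{}}{}}S => {{{{{}}{}}{}}{}}{}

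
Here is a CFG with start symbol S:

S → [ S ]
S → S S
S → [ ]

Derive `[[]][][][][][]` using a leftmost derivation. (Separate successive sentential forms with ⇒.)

S ⇒ SS ⇒ SSS ⇒ SSSS ⇒ SSSSS ⇒ SSSSSS ⇒ [S]SSSSS ⇒ [[]]SSSSS ⇒ [[]][]SSSS ⇒ [[]][][]SSS ⇒ [[]][][][]SS ⇒ [[]][][][][]S ⇒ [[]][][][][][]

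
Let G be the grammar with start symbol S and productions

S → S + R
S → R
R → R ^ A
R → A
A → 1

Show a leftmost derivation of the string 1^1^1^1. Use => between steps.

S => R   [S → R]
R => R^A   [R → R ^ A]
R^A => R^A^A   [R → R ^ A]
R^A^A => R^A^A^A   [R → R ^ A]
R^A^A^A => A^A^A^A   [R → A]
A^A^A^A => 1^A^A^A   [A → 1]
1^A^A^A => 1^1^A^A   [A → 1]
1^1^A^A => 1^1^1^A   [A → 1]
1^1^1^A => 1^1^1^1   [A → 1]

S => R => R^A => R^A^A => R^A^A^A => A^A^A^A => 1^A^A^A => 1^1^A^A => 1^1^1^A => 1^1^1^1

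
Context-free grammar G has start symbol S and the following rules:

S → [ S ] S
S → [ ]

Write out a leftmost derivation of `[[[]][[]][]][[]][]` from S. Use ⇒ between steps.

S ⇒ [S]S ⇒ [[S]S]S ⇒ [[[]]S]S ⇒ [[[]][S]S]S ⇒ [[[]][[]]S]S ⇒ [[[]][[]][]]S ⇒ [[[]][[]][]][S]S ⇒ [[[]][[]][]][[]]S ⇒ [[[]][[]][]][[]][]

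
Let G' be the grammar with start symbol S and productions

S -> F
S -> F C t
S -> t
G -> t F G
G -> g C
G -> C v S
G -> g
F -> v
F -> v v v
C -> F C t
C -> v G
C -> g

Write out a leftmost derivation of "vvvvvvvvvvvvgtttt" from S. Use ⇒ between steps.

S ⇒ FCt ⇒ vvvCt ⇒ vvvFCtt ⇒ vvvvvvCtt ⇒ vvvvvvFCttt ⇒ vvvvvvvvvCttt ⇒ vvvvvvvvvFCtttt ⇒ vvvvvvvvvvvvCtttt ⇒ vvvvvvvvvvvvgtttt

S ⇒ FCt   [S -> F C t]
FCt ⇒ vvvCt   [F -> v v v]
vvvCt ⇒ vvvFCtt   [C -> F C t]
vvvFCtt ⇒ vvvvvvCtt   [F -> v v v]
vvvvvvCtt ⇒ vvvvvvFCttt   [C -> F C t]
vvvvvvFCttt ⇒ vvvvvvvvvCttt   [F -> v v v]
vvvvvvvvvCttt ⇒ vvvvvvvvvFCtttt   [C -> F C t]
vvvvvvvvvFCtttt ⇒ vvvvvvvvvvvvCtttt   [F -> v v v]
vvvvvvvvvvvvCtttt ⇒ vvvvvvvvvvvvgtttt   [C -> g]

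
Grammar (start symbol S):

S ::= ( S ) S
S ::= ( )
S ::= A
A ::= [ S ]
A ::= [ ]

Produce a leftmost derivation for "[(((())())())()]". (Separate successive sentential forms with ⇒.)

S⇒A⇒[S]⇒[(S)S]⇒[((S)S)S]⇒[(((S)S)S)S]⇒[(((())S)S)S]⇒[(((())())S)S]⇒[(((())())())S]⇒[(((())())())()]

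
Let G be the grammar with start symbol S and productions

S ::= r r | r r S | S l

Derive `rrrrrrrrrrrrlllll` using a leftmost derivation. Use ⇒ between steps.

S ⇒ rrS   [S ::= r r S]
rrS ⇒ rrrrS   [S ::= r r S]
rrrrS ⇒ rrrrSl   [S ::= S l]
rrrrSl ⇒ rrrrrrSl   [S ::= r r S]
rrrrrrSl ⇒ rrrrrrSll   [S ::= S l]
rrrrrrSll ⇒ rrrrrrSlll   [S ::= S l]
rrrrrrSlll ⇒ rrrrrrrrSlll   [S ::= r r S]
rrrrrrrrSlll ⇒ rrrrrrrrrrSlll   [S ::= r r S]
rrrrrrrrrrSlll ⇒ rrrrrrrrrrSllll   [S ::= S l]
rrrrrrrrrrSllll ⇒ rrrrrrrrrrSlllll   [S ::= S l]
rrrrrrrrrrSlllll ⇒ rrrrrrrrrrrrlllll   [S ::= r r]

S ⇒ rrS ⇒ rrrrS ⇒ rrrrSl ⇒ rrrrrrSl ⇒ rrrrrrSll ⇒ rrrrrrSlll ⇒ rrrrrrrrSlll ⇒ rrrrrrrrrrSlll ⇒ rrrrrrrrrrSllll ⇒ rrrrrrrrrrSlllll ⇒ rrrrrrrrrrrrlllll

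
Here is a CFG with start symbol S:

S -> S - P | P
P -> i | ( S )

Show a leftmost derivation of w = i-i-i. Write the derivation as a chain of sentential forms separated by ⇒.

S⇒S-P⇒S-P-P⇒P-P-P⇒i-P-P⇒i-i-P⇒i-i-i

S ⇒ S-P   [S -> S - P]
S-P ⇒ S-P-P   [S -> S - P]
S-P-P ⇒ P-P-P   [S -> P]
P-P-P ⇒ i-P-P   [P -> i]
i-P-P ⇒ i-i-P   [P -> i]
i-i-P ⇒ i-i-i   [P -> i]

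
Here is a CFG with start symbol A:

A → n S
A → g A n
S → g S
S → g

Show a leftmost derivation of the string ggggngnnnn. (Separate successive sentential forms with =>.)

A => gAn   [A → g A n]
gAn => ggAnn   [A → g A n]
ggAnn => gggAnnn   [A → g A n]
gggAnnn => ggggAnnnn   [A → g A n]
ggggAnnnn => ggggnSnnnn   [A → n S]
ggggnSnnnn => ggggngnnnn   [S → g]

A => gAn => ggAnn => gggAnnn => ggggAnnnn => ggggnSnnnn => ggggngnnnn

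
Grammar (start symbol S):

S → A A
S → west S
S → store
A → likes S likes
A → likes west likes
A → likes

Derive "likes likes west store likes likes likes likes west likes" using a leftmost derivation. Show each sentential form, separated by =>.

S => A A   [S → A A]
A A => likes S likes A   [A → likes S likes]
likes S likes A => likes A A likes A   [S → A A]
likes A A likes A => likes likes S likes A likes A   [A → likes S likes]
likes likes S likes A likes A => likes likes west S likes A likes A   [S → west S]
likes likes west S likes A likes A => likes likes west store likes A likes A   [S → store]
likes likes west store likes A likes A => likes likes west store likes likes likes A   [A → likes]
likes likes west store likes likes likes A => likes likes west store likes likes likes likes west likes   [A → likes west likes]

S => A A => likes S likes A => likes A A likes A => likes likes S likes A likes A => likes likes west S likes A likes A => likes likes west store likes A likes A => likes likes west store likes likes likes A => likes likes west store likes likes likes likes west likes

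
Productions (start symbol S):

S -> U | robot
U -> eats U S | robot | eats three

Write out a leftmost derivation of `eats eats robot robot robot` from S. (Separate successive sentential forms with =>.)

S => U   [S -> U]
U => eats U S   [U -> eats U S]
eats U S => eats eats U S S   [U -> eats U S]
eats eats U S S => eats eats robot S S   [U -> robot]
eats eats robot S S => eats eats robot robot S   [S -> robot]
eats eats robot robot S => eats eats robot robot robot   [S -> robot]

S => U => eats U S => eats eats U S S => eats eats robot S S => eats eats robot robot S => eats eats robot robot robot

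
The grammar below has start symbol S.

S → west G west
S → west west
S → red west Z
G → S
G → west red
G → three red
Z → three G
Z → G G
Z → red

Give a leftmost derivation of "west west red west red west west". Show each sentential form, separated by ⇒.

S ⇒ west G west ⇒ west S west ⇒ west west G west west ⇒ west west S west west ⇒ west west red west Z west west ⇒ west west red west red west west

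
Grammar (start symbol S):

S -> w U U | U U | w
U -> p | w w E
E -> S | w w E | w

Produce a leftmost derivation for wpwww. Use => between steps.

S=>wUU=>wpU=>wpwwE=>wpwww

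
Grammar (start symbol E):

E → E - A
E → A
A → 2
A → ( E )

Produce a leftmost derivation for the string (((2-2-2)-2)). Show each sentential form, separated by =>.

E => A   [E → A]
A => (E)   [A → ( E )]
(E) => (A)   [E → A]
(A) => ((E))   [A → ( E )]
((E)) => ((E-A))   [E → E - A]
((E-A)) => ((A-A))   [E → A]
((A-A)) => (((E)-A))   [A → ( E )]
(((E)-A)) => (((E-A)-A))   [E → E - A]
(((E-A)-A)) => (((E-A-A)-A))   [E → E - A]
(((E-A-A)-A)) => (((A-A-A)-A))   [E → A]
(((A-A-A)-A)) => (((2-A-A)-A))   [A → 2]
(((2-A-A)-A)) => (((2-2-A)-A))   [A → 2]
(((2-2-A)-A)) => (((2-2-2)-A))   [A → 2]
(((2-2-2)-A)) => (((2-2-2)-2))   [A → 2]

E=>A=>(E)=>(A)=>((E))=>((E-A))=>((A-A))=>(((E)-A))=>(((E-A)-A))=>(((E-A-A)-A))=>(((A-A-A)-A))=>(((2-A-A)-A))=>(((2-2-A)-A))=>(((2-2-2)-A))=>(((2-2-2)-2))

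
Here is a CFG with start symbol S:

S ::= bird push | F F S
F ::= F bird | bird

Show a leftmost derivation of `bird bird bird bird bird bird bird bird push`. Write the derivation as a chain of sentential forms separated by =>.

S => F F S => F bird F S => F bird bird F S => F bird bird bird F S => F bird bird bird bird F S => bird bird bird bird bird F S => bird bird bird bird bird F bird S => bird bird bird bird bird bird bird S => bird bird bird bird bird bird bird bird push

S => F F S   [S ::= F F S]
F F S => F bird F S   [F ::= F bird]
F bird F S => F bird bird F S   [F ::= F bird]
F bird bird F S => F bird bird bird F S   [F ::= F bird]
F bird bird bird F S => F bird bird bird bird F S   [F ::= F bird]
F bird bird bird bird F S => bird bird bird bird bird F S   [F ::= bird]
bird bird bird bird bird F S => bird bird bird bird bird F bird S   [F ::= F bird]
bird bird bird bird bird F bird S => bird bird bird bird bird bird bird S   [F ::= bird]
bird bird bird bird bird bird bird S => bird bird bird bird bird bird bird bird push   [S ::= bird push]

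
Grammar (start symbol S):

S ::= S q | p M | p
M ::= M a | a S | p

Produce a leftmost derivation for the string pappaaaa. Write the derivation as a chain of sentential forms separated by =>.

S => pM => pMa => pMaa => pMaaa => paSaaa => papMaaa => papMaaaa => pappaaaa

S => pM   [S ::= p M]
pM => pMa   [M ::= M a]
pMa => pMaa   [M ::= M a]
pMaa => pMaaa   [M ::= M a]
pMaaa => paSaaa   [M ::= a S]
paSaaa => papMaaa   [S ::= p M]
papMaaa => papMaaaa   [M ::= M a]
papMaaaa => pappaaaa   [M ::= p]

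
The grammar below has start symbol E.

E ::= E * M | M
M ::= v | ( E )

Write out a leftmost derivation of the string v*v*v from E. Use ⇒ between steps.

E ⇒ E*M   [E ::= E * M]
E*M ⇒ E*M*M   [E ::= E * M]
E*M*M ⇒ M*M*M   [E ::= M]
M*M*M ⇒ v*M*M   [M ::= v]
v*M*M ⇒ v*v*M   [M ::= v]
v*v*M ⇒ v*v*v   [M ::= v]

E ⇒ E*M ⇒ E*M*M ⇒ M*M*M ⇒ v*M*M ⇒ v*v*M ⇒ v*v*v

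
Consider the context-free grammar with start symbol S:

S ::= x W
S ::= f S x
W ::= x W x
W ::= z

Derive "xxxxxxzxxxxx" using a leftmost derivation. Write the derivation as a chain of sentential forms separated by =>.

S => xW => xxWx => xxxWxx => xxxxWxxx => xxxxxWxxxx => xxxxxxWxxxxx => xxxxxxzxxxxx

S => xW   [S ::= x W]
xW => xxWx   [W ::= x W x]
xxWx => xxxWxx   [W ::= x W x]
xxxWxx => xxxxWxxx   [W ::= x W x]
xxxxWxxx => xxxxxWxxxx   [W ::= x W x]
xxxxxWxxxx => xxxxxxWxxxxx   [W ::= x W x]
xxxxxxWxxxxx => xxxxxxzxxxxx   [W ::= z]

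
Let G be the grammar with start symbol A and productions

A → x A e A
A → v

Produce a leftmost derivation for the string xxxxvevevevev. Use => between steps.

A => xAeA   [A → x A e A]
xAeA => xxAeAeA   [A → x A e A]
xxAeAeA => xxxAeAeAeA   [A → x A e A]
xxxAeAeAeA => xxxxAeAeAeAeA   [A → x A e A]
xxxxAeAeAeAeA => xxxxveAeAeAeA   [A → v]
xxxxveAeAeAeA => xxxxveveAeAeA   [A → v]
xxxxveveAeAeA => xxxxveveveAeA   [A → v]
xxxxveveveAeA => xxxxveveveveA   [A → v]
xxxxveveveveA => xxxxvevevevev   [A → v]

A=>xAeA=>xxAeAeA=>xxxAeAeAeA=>xxxxAeAeAeAeA=>xxxxveAeAeAeA=>xxxxveveAeAeA=>xxxxveveveAeA=>xxxxveveveveA=>xxxxvevevevev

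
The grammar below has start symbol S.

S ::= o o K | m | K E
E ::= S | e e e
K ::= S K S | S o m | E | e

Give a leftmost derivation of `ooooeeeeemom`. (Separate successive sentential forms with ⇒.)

S ⇒ ooK   [S ::= o o K]
ooK ⇒ ooSom   [K ::= S o m]
ooSom ⇒ ooooKom   [S ::= o o K]
ooooKom ⇒ ooooSKSom   [K ::= S K S]
ooooSKSom ⇒ ooooKEKSom   [S ::= K E]
ooooKEKSom ⇒ ooooeEKSom   [K ::= e]
ooooeEKSom ⇒ ooooeeeeKSom   [E ::= e e e]
ooooeeeeKSom ⇒ ooooeeeeeSom   [K ::= e]
ooooeeeeeSom ⇒ ooooeeeeemom   [S ::= m]

S ⇒ ooK ⇒ ooSom ⇒ ooooKom ⇒ ooooSKSom ⇒ ooooKEKSom ⇒ ooooeEKSom ⇒ ooooeeeeKSom ⇒ ooooeeeeeSom ⇒ ooooeeeeemom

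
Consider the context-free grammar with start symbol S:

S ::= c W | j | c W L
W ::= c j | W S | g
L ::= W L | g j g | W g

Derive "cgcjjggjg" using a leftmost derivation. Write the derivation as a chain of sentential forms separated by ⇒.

S ⇒ cWL ⇒ cgL ⇒ cgWL ⇒ cgWSL ⇒ cgcjSL ⇒ cgcjjL ⇒ cgcjjWL ⇒ cgcjjgL ⇒ cgcjjggjg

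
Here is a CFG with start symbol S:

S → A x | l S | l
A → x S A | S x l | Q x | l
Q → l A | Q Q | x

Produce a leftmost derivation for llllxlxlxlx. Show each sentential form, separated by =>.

S => lS   [S → l S]
lS => llS   [S → l S]
llS => lllS   [S → l S]
lllS => llllS   [S → l S]
llllS => llllAx   [S → A x]
llllAx => llllxSAx   [A → x S A]
llllxSAx => llllxAxAx   [S → A x]
llllxAxAx => llllxSxlxAx   [A → S x l]
llllxSxlxAx => llllxlxlxAx   [S → l]
llllxlxlxAx => llllxlxlxlx   [A → l]

S => lS => llS => lllS => llllS => llllAx => llllxSAx => llllxAxAx => llllxSxlxAx => llllxlxlxAx => llllxlxlxlx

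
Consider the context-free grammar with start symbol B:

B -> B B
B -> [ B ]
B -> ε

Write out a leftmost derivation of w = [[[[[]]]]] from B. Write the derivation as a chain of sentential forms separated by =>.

B => [B]   [B -> [ B ]]
[B] => [BB]   [B -> B B]
[BB] => [[B]B]   [B -> [ B ]]
[[B]B] => [[BB]B]   [B -> B B]
[[BB]B] => [[BBB]B]   [B -> B B]
[[BBB]B] => [[[B]BB]B]   [B -> [ B ]]
[[[B]BB]B] => [[[[B]]BB]B]   [B -> [ B ]]
[[[[B]]BB]B] => [[[[BB]]BB]B]   [B -> B B]
[[[[BB]]BB]B] => [[[[[B]B]]BB]B]   [B -> [ B ]]
[[[[[B]B]]BB]B] => [[[[[]B]]BB]B]   [B -> ε]
[[[[[]B]]BB]B] => [[[[[]]]BB]B]   [B -> ε]
[[[[[]]]BB]B] => [[[[[]]]B]B]   [B -> ε]
[[[[[]]]B]B] => [[[[[]]]]B]   [B -> ε]
[[[[[]]]]B] => [[[[[]]]]]   [B -> ε]

B => [B] => [BB] => [[B]B] => [[BB]B] => [[BBB]B] => [[[B]BB]B] => [[[[B]]BB]B] => [[[[BB]]BB]B] => [[[[[B]B]]BB]B] => [[[[[]B]]BB]B] => [[[[[]]]BB]B] => [[[[[]]]B]B] => [[[[[]]]]B] => [[[[[]]]]]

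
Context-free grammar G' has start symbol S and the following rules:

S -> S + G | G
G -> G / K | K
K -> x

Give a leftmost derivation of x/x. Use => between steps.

S=>G=>G/K=>K/K=>x/K=>x/x

S => G   [S -> G]
G => G/K   [G -> G / K]
G/K => K/K   [G -> K]
K/K => x/K   [K -> x]
x/K => x/x   [K -> x]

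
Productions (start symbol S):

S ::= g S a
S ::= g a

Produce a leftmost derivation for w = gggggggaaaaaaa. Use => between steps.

S => gSa => ggSaa => gggSaaa => ggggSaaaa => gggggSaaaaa => ggggggSaaaaaa => gggggggaaaaaaa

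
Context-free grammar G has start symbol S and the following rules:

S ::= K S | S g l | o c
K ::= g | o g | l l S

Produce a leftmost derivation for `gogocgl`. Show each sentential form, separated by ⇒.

S ⇒ Sgl   [S ::= S g l]
Sgl ⇒ KSgl   [S ::= K S]
KSgl ⇒ gSgl   [K ::= g]
gSgl ⇒ gKSgl   [S ::= K S]
gKSgl ⇒ gogSgl   [K ::= o g]
gogSgl ⇒ gogocgl   [S ::= o c]

S ⇒ Sgl ⇒ KSgl ⇒ gSgl ⇒ gKSgl ⇒ gogSgl ⇒ gogocgl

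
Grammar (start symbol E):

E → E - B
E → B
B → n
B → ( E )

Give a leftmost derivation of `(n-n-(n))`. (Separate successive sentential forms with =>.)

E=>B=>(E)=>(E-B)=>(E-B-B)=>(B-B-B)=>(n-B-B)=>(n-n-B)=>(n-n-(E))=>(n-n-(B))=>(n-n-(n))

E => B   [E → B]
B => (E)   [B → ( E )]
(E) => (E-B)   [E → E - B]
(E-B) => (E-B-B)   [E → E - B]
(E-B-B) => (B-B-B)   [E → B]
(B-B-B) => (n-B-B)   [B → n]
(n-B-B) => (n-n-B)   [B → n]
(n-n-B) => (n-n-(E))   [B → ( E )]
(n-n-(E)) => (n-n-(B))   [E → B]
(n-n-(B)) => (n-n-(n))   [B → n]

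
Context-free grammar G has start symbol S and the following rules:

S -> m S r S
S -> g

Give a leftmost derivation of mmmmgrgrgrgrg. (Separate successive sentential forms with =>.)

S => mSrS   [S -> m S r S]
mSrS => mmSrSrS   [S -> m S r S]
mmSrSrS => mmmSrSrSrS   [S -> m S r S]
mmmSrSrSrS => mmmmSrSrSrSrS   [S -> m S r S]
mmmmSrSrSrSrS => mmmmgrSrSrSrS   [S -> g]
mmmmgrSrSrSrS => mmmmgrgrSrSrS   [S -> g]
mmmmgrgrSrSrS => mmmmgrgrgrSrS   [S -> g]
mmmmgrgrgrSrS => mmmmgrgrgrgrS   [S -> g]
mmmmgrgrgrgrS => mmmmgrgrgrgrg   [S -> g]

S => mSrS => mmSrSrS => mmmSrSrSrS => mmmmSrSrSrSrS => mmmmgrSrSrSrS => mmmmgrgrSrSrS => mmmmgrgrgrSrS => mmmmgrgrgrgrS => mmmmgrgrgrgrg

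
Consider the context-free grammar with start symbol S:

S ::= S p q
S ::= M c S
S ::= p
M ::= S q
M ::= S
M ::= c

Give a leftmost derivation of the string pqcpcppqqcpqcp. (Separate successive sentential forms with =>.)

S => McS   [S ::= M c S]
McS => SqcS   [M ::= S q]
SqcS => pqcS   [S ::= p]
pqcS => pqcMcS   [S ::= M c S]
pqcMcS => pqcSqcS   [M ::= S q]
pqcSqcS => pqcMcSqcS   [S ::= M c S]
pqcMcSqcS => pqcSqcSqcS   [M ::= S q]
pqcSqcSqcS => pqcSpqqcSqcS   [S ::= S p q]
pqcSpqqcSqcS => pqcMcSpqqcSqcS   [S ::= M c S]
pqcMcSpqqcSqcS => pqcScSpqqcSqcS   [M ::= S]
pqcScSpqqcSqcS => pqcpcSpqqcSqcS   [S ::= p]
pqcpcSpqqcSqcS => pqcpcppqqcSqcS   [S ::= p]
pqcpcppqqcSqcS => pqcpcppqqcpqcS   [S ::= p]
pqcpcppqqcpqcS => pqcpcppqqcpqcp   [S ::= p]

S => McS => SqcS => pqcS => pqcMcS => pqcSqcS => pqcMcSqcS => pqcSqcSqcS => pqcSpqqcSqcS => pqcMcSpqqcSqcS => pqcScSpqqcSqcS => pqcpcSpqqcSqcS => pqcpcppqqcSqcS => pqcpcppqqcpqcS => pqcpcppqqcpqcp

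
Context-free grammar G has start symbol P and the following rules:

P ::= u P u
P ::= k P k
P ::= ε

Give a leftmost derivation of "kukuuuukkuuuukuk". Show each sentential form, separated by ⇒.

P⇒kPk⇒kuPuk⇒kukPkuk⇒kukuPukuk⇒kukuuPuukuk⇒kukuuuPuuukuk⇒kukuuuuPuuuukuk⇒kukuuuukPkuuuukuk⇒kukuuuukkuuuukuk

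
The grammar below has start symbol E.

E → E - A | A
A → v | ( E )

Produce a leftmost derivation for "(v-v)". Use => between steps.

E => A   [E → A]
A => (E)   [A → ( E )]
(E) => (E-A)   [E → E - A]
(E-A) => (A-A)   [E → A]
(A-A) => (v-A)   [A → v]
(v-A) => (v-v)   [A → v]

E => A => (E) => (E-A) => (A-A) => (v-A) => (v-v)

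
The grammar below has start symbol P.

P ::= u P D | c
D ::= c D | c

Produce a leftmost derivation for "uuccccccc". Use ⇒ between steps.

P ⇒ uPD ⇒ uuPDD ⇒ uucDD ⇒ uuccDD ⇒ uucccDD ⇒ uuccccD ⇒ uucccccD ⇒ uuccccccD ⇒ uuccccccc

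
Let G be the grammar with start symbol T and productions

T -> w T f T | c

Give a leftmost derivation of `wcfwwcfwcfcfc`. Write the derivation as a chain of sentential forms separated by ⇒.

T ⇒ wTfT ⇒ wcfT ⇒ wcfwTfT ⇒ wcfwwTfTfT ⇒ wcfwwcfTfT ⇒ wcfwwcfwTfTfT ⇒ wcfwwcfwcfTfT ⇒ wcfwwcfwcfcfT ⇒ wcfwwcfwcfcfc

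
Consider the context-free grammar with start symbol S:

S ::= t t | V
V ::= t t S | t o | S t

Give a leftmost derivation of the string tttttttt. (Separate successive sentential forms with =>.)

S => V   [S ::= V]
V => ttS   [V ::= t t S]
ttS => ttV   [S ::= V]
ttV => ttttS   [V ::= t t S]
ttttS => ttttV   [S ::= V]
ttttV => ttttSt   [V ::= S t]
ttttSt => ttttVt   [S ::= V]
ttttVt => ttttStt   [V ::= S t]
ttttStt => tttttttt   [S ::= t t]

S=>V=>ttS=>ttV=>ttttS=>ttttV=>ttttSt=>ttttVt=>ttttStt=>tttttttt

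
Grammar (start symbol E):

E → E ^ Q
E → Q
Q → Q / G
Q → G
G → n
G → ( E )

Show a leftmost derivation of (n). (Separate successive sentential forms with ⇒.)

E ⇒ Q ⇒ G ⇒ (E) ⇒ (Q) ⇒ (G) ⇒ (n)

E ⇒ Q   [E → Q]
Q ⇒ G   [Q → G]
G ⇒ (E)   [G → ( E )]
(E) ⇒ (Q)   [E → Q]
(Q) ⇒ (G)   [Q → G]
(G) ⇒ (n)   [G → n]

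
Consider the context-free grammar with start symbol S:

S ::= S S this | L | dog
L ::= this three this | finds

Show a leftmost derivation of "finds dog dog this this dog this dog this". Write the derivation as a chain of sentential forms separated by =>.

S => S S this => S S this S this => S S this S this S this => L S this S this S this => finds S this S this S this => finds S S this this S this S this => finds dog S this this S this S this => finds dog dog this this S this S this => finds dog dog this this dog this S this => finds dog dog this this dog this dog this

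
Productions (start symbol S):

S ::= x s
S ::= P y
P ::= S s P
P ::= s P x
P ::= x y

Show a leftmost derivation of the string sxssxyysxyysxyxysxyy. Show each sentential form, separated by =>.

S => Py   [S ::= P y]
Py => SsPy   [P ::= S s P]
SsPy => PysPy   [S ::= P y]
PysPy => sPxysPy   [P ::= s P x]
sPxysPy => sSsPxysPy   [P ::= S s P]
sSsPxysPy => sPysPxysPy   [S ::= P y]
sPysPxysPy => sSsPysPxysPy   [P ::= S s P]
sSsPysPxysPy => sPysPysPxysPy   [S ::= P y]
sPysPysPxysPy => sSsPysPysPxysPy   [P ::= S s P]
sSsPysPysPxysPy => sxssPysPysPxysPy   [S ::= x s]
sxssPysPysPxysPy => sxssxyysPysPxysPy   [P ::= x y]
sxssxyysPysPxysPy => sxssxyysxyysPxysPy   [P ::= x y]
sxssxyysxyysPxysPy => sxssxyysxyysxyxysPy   [P ::= x y]
sxssxyysxyysxyxysPy => sxssxyysxyysxyxysxyy   [P ::= x y]

S=>Py=>SsPy=>PysPy=>sPxysPy=>sSsPxysPy=>sPysPxysPy=>sSsPysPxysPy=>sPysPysPxysPy=>sSsPysPysPxysPy=>sxssPysPysPxysPy=>sxssxyysPysPxysPy=>sxssxyysxyysPxysPy=>sxssxyysxyysxyxysPy=>sxssxyysxyysxyxysxyy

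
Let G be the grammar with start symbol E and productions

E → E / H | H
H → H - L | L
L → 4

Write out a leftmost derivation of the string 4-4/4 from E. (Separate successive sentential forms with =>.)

E => E/H   [E → E / H]
E/H => H/H   [E → H]
H/H => H-L/H   [H → H - L]
H-L/H => L-L/H   [H → L]
L-L/H => 4-L/H   [L → 4]
4-L/H => 4-4/H   [L → 4]
4-4/H => 4-4/L   [H → L]
4-4/L => 4-4/4   [L → 4]

E => E/H => H/H => H-L/H => L-L/H => 4-L/H => 4-4/H => 4-4/L => 4-4/4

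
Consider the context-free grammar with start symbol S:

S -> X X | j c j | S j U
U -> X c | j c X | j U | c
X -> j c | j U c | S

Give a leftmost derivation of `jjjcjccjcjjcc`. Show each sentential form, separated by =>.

S => XX   [S -> X X]
XX => SX   [X -> S]
SX => XXX   [S -> X X]
XXX => jUcXX   [X -> j U c]
jUcXX => jjUcXX   [U -> j U]
jjUcXX => jjjcXcXX   [U -> j c X]
jjjcXcXX => jjjcjccXX   [X -> j c]
jjjcjccXX => jjjcjccSX   [X -> S]
jjjcjccSX => jjjcjccjcjX   [S -> j c j]
jjjcjccjcjX => jjjcjccjcjjUc   [X -> j U c]
jjjcjccjcjjUc => jjjcjccjcjjcc   [U -> c]

S => XX => SX => XXX => jUcXX => jjUcXX => jjjcXcXX => jjjcjccXX => jjjcjccSX => jjjcjccjcjX => jjjcjccjcjjUc => jjjcjccjcjjcc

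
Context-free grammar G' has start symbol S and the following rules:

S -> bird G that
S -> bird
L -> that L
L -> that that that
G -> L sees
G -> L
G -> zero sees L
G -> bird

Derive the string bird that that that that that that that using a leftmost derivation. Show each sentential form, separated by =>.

S => bird G that => bird L that => bird that L that => bird that that L that => bird that that that L that => bird that that that that that that that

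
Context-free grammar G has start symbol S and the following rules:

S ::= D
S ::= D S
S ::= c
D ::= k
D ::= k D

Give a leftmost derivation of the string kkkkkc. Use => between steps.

S => DS => kDS => kkDS => kkkDS => kkkkS => kkkkDS => kkkkkS => kkkkkc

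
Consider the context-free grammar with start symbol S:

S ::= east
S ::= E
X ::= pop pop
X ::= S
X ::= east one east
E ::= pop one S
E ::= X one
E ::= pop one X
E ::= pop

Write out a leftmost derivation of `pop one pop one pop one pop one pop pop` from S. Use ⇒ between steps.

S ⇒ E ⇒ pop one X ⇒ pop one S ⇒ pop one E ⇒ pop one pop one S ⇒ pop one pop one E ⇒ pop one pop one pop one S ⇒ pop one pop one pop one E ⇒ pop one pop one pop one pop one X ⇒ pop one pop one pop one pop one pop pop

S ⇒ E   [S ::= E]
E ⇒ pop one X   [E ::= pop one X]
pop one X ⇒ pop one S   [X ::= S]
pop one S ⇒ pop one E   [S ::= E]
pop one E ⇒ pop one pop one S   [E ::= pop one S]
pop one pop one S ⇒ pop one pop one E   [S ::= E]
pop one pop one E ⇒ pop one pop one pop one S   [E ::= pop one S]
pop one pop one pop one S ⇒ pop one pop one pop one E   [S ::= E]
pop one pop one pop one E ⇒ pop one pop one pop one pop one X   [E ::= pop one X]
pop one pop one pop one pop one X ⇒ pop one pop one pop one pop one pop pop   [X ::= pop pop]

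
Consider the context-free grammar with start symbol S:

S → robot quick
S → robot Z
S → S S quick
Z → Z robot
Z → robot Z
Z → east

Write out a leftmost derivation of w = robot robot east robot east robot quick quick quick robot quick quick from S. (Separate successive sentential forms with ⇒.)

S ⇒ S S quick   [S → S S quick]
S S quick ⇒ S S quick S quick   [S → S S quick]
S S quick S quick ⇒ robot Z S quick S quick   [S → robot Z]
robot Z S quick S quick ⇒ robot robot Z S quick S quick   [Z → robot Z]
robot robot Z S quick S quick ⇒ robot robot east S quick S quick   [Z → east]
robot robot east S quick S quick ⇒ robot robot east S S quick quick S quick   [S → S S quick]
robot robot east S S quick quick S quick ⇒ robot robot east robot Z S quick quick S quick   [S → robot Z]
robot robot east robot Z S quick quick S quick ⇒ robot robot east robot east S quick quick S quick   [Z → east]
robot robot east robot east S quick quick S quick ⇒ robot robot east robot east robot quick quick quick S quick   [S → robot quick]
robot robot east robot east robot quick quick quick S quick ⇒ robot robot east robot east robot quick quick quick robot quick quick   [S → robot quick]

S ⇒ S S quick ⇒ S S quick S quick ⇒ robot Z S quick S quick ⇒ robot robot Z S quick S quick ⇒ robot robot east S quick S quick ⇒ robot robot east S S quick quick S quick ⇒ robot robot east robot Z S quick quick S quick ⇒ robot robot east robot east S quick quick S quick ⇒ robot robot east robot east robot quick quick quick S quick ⇒ robot robot east robot east robot quick quick quick robot quick quick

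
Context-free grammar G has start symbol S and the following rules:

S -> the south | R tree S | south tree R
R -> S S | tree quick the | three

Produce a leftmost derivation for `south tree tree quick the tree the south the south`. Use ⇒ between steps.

S ⇒ south tree R ⇒ south tree S S ⇒ south tree R tree S S ⇒ south tree tree quick the tree S S ⇒ south tree tree quick the tree the south S ⇒ south tree tree quick the tree the south the south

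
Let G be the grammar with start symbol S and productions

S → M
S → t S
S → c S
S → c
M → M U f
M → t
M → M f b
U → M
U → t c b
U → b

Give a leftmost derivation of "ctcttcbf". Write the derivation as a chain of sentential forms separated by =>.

S => cS   [S → c S]
cS => ctS   [S → t S]
ctS => ctcS   [S → c S]
ctcS => ctcM   [S → M]
ctcM => ctcMUf   [M → M U f]
ctcMUf => ctctUf   [M → t]
ctctUf => ctcttcbf   [U → t c b]

S => cS => ctS => ctcS => ctcM => ctcMUf => ctctUf => ctcttcbf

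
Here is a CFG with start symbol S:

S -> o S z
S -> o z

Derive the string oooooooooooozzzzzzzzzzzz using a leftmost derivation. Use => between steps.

S=>oSz=>ooSzz=>oooSzzz=>ooooSzzzz=>oooooSzzzzz=>ooooooSzzzzzz=>oooooooSzzzzzzz=>ooooooooSzzzzzzzz=>oooooooooSzzzzzzzzz=>ooooooooooSzzzzzzzzzz=>oooooooooooSzzzzzzzzzzz=>oooooooooooozzzzzzzzzzzz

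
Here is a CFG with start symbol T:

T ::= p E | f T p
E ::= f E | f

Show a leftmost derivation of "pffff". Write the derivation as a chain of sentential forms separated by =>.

T => pE => pfE => pffE => pfffE => pffff

T => pE   [T ::= p E]
pE => pfE   [E ::= f E]
pfE => pffE   [E ::= f E]
pffE => pfffE   [E ::= f E]
pfffE => pffff   [E ::= f]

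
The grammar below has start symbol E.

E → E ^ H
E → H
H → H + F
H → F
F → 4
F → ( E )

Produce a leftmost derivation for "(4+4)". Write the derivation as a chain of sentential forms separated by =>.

E => H => F => (E) => (H) => (H+F) => (F+F) => (4+F) => (4+4)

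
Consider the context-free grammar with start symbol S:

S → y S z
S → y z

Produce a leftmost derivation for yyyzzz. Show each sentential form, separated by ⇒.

S ⇒ ySz ⇒ yySzz ⇒ yyyzzz

S ⇒ ySz   [S → y S z]
ySz ⇒ yySzz   [S → y S z]
yySzz ⇒ yyyzzz   [S → y z]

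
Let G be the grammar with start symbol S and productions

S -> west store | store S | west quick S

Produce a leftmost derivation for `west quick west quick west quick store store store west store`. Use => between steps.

S => west quick S => west quick west quick S => west quick west quick west quick S => west quick west quick west quick store S => west quick west quick west quick store store S => west quick west quick west quick store store store S => west quick west quick west quick store store store west store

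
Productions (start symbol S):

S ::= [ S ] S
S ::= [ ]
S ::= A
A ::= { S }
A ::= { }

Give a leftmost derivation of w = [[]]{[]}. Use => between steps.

S=>[S]S=>[[]]S=>[[]]A=>[[]]{S}=>[[]]{[]}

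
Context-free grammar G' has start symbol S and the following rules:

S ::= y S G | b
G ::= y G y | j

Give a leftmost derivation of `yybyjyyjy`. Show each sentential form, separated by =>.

S => ySG => yySGG => yybGG => yybyGyG => yybyjyG => yybyjyyGy => yybyjyyjy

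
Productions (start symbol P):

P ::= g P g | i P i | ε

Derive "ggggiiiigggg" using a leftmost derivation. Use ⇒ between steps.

P⇒gPg⇒ggPgg⇒gggPggg⇒ggggPgggg⇒ggggiPigggg⇒ggggiiPiigggg⇒ggggiiiigggg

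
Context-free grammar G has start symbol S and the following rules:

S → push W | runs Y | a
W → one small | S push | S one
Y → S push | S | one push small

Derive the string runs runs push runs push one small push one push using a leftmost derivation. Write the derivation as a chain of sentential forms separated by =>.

S => runs Y   [S → runs Y]
runs Y => runs S push   [Y → S push]
runs S push => runs runs Y push   [S → runs Y]
runs runs Y push => runs runs S push   [Y → S]
runs runs S push => runs runs push W push   [S → push W]
runs runs push W push => runs runs push S one push   [W → S one]
runs runs push S one push => runs runs push runs Y one push   [S → runs Y]
runs runs push runs Y one push => runs runs push runs S push one push   [Y → S push]
runs runs push runs S push one push => runs runs push runs push W push one push   [S → push W]
runs runs push runs push W push one push => runs runs push runs push one small push one push   [W → one small]

S => runs Y => runs S push => runs runs Y push => runs runs S push => runs runs push W push => runs runs push S one push => runs runs push runs Y one push => runs runs push runs S push one push => runs runs push runs push W push one push => runs runs push runs push one small push one push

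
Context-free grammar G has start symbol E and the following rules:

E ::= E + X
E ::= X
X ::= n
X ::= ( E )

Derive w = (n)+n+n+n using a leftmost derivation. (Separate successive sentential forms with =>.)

E => E+X   [E ::= E + X]
E+X => E+X+X   [E ::= E + X]
E+X+X => E+X+X+X   [E ::= E + X]
E+X+X+X => X+X+X+X   [E ::= X]
X+X+X+X => (E)+X+X+X   [X ::= ( E )]
(E)+X+X+X => (X)+X+X+X   [E ::= X]
(X)+X+X+X => (n)+X+X+X   [X ::= n]
(n)+X+X+X => (n)+n+X+X   [X ::= n]
(n)+n+X+X => (n)+n+n+X   [X ::= n]
(n)+n+n+X => (n)+n+n+n   [X ::= n]

E => E+X => E+X+X => E+X+X+X => X+X+X+X => (E)+X+X+X => (X)+X+X+X => (n)+X+X+X => (n)+n+X+X => (n)+n+n+X => (n)+n+n+n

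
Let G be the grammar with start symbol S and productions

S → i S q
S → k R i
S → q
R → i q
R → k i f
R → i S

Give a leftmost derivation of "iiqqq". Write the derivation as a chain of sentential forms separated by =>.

S => iSq   [S → i S q]
iSq => iiSqq   [S → i S q]
iiSqq => iiqqq   [S → q]

S => iSq => iiSqq => iiqqq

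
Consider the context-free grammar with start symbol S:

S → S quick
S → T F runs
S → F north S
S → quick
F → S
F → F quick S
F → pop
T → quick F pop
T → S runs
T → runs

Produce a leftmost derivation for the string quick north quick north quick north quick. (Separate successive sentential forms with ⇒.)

S ⇒ F north S ⇒ S north S ⇒ F north S north S ⇒ S north S north S ⇒ F north S north S north S ⇒ S north S north S north S ⇒ quick north S north S north S ⇒ quick north quick north S north S ⇒ quick north quick north quick north S ⇒ quick north quick north quick north quick

S ⇒ F north S   [S → F north S]
F north S ⇒ S north S   [F → S]
S north S ⇒ F north S north S   [S → F north S]
F north S north S ⇒ S north S north S   [F → S]
S north S north S ⇒ F north S north S north S   [S → F north S]
F north S north S north S ⇒ S north S north S north S   [F → S]
S north S north S north S ⇒ quick north S north S north S   [S → quick]
quick north S north S north S ⇒ quick north quick north S north S   [S → quick]
quick north quick north S north S ⇒ quick north quick north quick north S   [S → quick]
quick north quick north quick north S ⇒ quick north quick north quick north quick   [S → quick]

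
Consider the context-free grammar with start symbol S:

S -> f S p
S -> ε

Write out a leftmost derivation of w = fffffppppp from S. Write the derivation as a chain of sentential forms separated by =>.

S => fSp => ffSpp => fffSppp => ffffSpppp => fffffSppppp => fffffppppp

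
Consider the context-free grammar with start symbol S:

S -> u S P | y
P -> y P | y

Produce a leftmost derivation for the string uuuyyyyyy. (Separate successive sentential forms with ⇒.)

S ⇒ uSP   [S -> u S P]
uSP ⇒ uuSPP   [S -> u S P]
uuSPP ⇒ uuuSPPP   [S -> u S P]
uuuSPPP ⇒ uuuyPPP   [S -> y]
uuuyPPP ⇒ uuuyyPPP   [P -> y P]
uuuyyPPP ⇒ uuuyyyPP   [P -> y]
uuuyyyPP ⇒ uuuyyyyP   [P -> y]
uuuyyyyP ⇒ uuuyyyyyP   [P -> y P]
uuuyyyyyP ⇒ uuuyyyyyy   [P -> y]

S ⇒ uSP ⇒ uuSPP ⇒ uuuSPPP ⇒ uuuyPPP ⇒ uuuyyPPP ⇒ uuuyyyPP ⇒ uuuyyyyP ⇒ uuuyyyyyP ⇒ uuuyyyyyy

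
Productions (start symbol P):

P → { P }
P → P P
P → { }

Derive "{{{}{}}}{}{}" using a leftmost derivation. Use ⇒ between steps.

P ⇒ PP   [P → P P]
PP ⇒ PPP   [P → P P]
PPP ⇒ {P}PP   [P → { P }]
{P}PP ⇒ {{P}}PP   [P → { P }]
{{P}}PP ⇒ {{PP}}PP   [P → P P]
{{PP}}PP ⇒ {{{}P}}PP   [P → { }]
{{{}P}}PP ⇒ {{{}{}}}PP   [P → { }]
{{{}{}}}PP ⇒ {{{}{}}}{}P   [P → { }]
{{{}{}}}{}P ⇒ {{{}{}}}{}{}   [P → { }]

P ⇒ PP ⇒ PPP ⇒ {P}PP ⇒ {{P}}PP ⇒ {{PP}}PP ⇒ {{{}P}}PP ⇒ {{{}{}}}PP ⇒ {{{}{}}}{}P ⇒ {{{}{}}}{}{}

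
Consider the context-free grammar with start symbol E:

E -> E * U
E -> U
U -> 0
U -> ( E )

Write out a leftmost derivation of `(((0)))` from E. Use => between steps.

E => U => (E) => (U) => ((E)) => ((U)) => (((E))) => (((U))) => (((0)))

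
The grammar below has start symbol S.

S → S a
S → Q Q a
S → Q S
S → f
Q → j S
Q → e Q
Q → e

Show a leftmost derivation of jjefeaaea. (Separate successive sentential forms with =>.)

S => QQa => jSQa => jSaQa => jQQaaQa => jjSQaaQa => jjQSQaaQa => jjeSQaaQa => jjefQaaQa => jjefeaaQa => jjefeaaea

S => QQa   [S → Q Q a]
QQa => jSQa   [Q → j S]
jSQa => jSaQa   [S → S a]
jSaQa => jQQaaQa   [S → Q Q a]
jQQaaQa => jjSQaaQa   [Q → j S]
jjSQaaQa => jjQSQaaQa   [S → Q S]
jjQSQaaQa => jjeSQaaQa   [Q → e]
jjeSQaaQa => jjefQaaQa   [S → f]
jjefQaaQa => jjefeaaQa   [Q → e]
jjefeaaQa => jjefeaaea   [Q → e]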